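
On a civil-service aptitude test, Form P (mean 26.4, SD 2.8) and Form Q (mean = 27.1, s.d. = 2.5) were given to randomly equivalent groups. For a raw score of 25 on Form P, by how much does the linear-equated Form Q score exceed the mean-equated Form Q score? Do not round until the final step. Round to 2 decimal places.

0.15

Mean-equated: 25 + (27.1 − 26.4) = 25.70
Linear-equated: (2.5/2.8)(25 − 26.4) + 27.1 = 25.850
Difference = 25.850 − 25.70 = 0.15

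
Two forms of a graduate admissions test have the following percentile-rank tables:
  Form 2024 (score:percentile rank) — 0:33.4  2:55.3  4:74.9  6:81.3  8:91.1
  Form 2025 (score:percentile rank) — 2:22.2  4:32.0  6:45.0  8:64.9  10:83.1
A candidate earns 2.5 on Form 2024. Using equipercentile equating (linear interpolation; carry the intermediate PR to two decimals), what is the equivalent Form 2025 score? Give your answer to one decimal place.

7.5

PR of 2.5 on Form 2024: 55.3 + (2.5 − 2)/(4 − 2) × (74.9 − 55.3) = 60.20
On Form 2025, PR 60.20 falls between score 6 (PR 45.0) and 8 (PR 64.9).
Interpolate: 6 + (60.20 − 45.0)/(64.9 − 45.0) × (8 − 6) = 7.5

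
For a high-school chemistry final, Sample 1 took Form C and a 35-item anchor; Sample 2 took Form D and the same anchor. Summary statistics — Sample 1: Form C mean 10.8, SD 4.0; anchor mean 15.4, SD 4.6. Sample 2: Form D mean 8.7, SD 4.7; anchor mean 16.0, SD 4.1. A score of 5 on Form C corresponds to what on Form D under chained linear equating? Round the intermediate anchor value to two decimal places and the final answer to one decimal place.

0.4

Form C → anchor (Sample 1): v = (4.6/4.0)(5 − 10.8) + 15.4 = 8.73
anchor → Form D (Sample 2): y = (4.7/4.1)(8.73 − 16.0) + 8.7 = 0.4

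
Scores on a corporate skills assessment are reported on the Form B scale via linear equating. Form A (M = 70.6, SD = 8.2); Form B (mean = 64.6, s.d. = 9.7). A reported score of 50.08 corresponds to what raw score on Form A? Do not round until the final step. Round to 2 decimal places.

58.33

Invert y = (SD_Y/SD_X)(x − M_X) + M_Y:
x = (SD_X/SD_Y)(y − M_Y) + M_X = (8.2/9.7)(50.08 − 64.6) + 70.6
x = 0.845361 × -14.520 + 70.6 = 58.33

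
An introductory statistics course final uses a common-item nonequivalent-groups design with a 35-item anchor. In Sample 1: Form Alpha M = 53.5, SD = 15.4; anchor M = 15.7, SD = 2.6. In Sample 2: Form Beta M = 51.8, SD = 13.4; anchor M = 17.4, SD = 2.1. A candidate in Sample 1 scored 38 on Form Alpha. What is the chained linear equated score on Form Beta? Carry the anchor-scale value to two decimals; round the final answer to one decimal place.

24.2

Form Alpha → anchor (Sample 1): v = (2.6/15.4)(38 − 53.5) + 15.7 = 13.08
anchor → Form Beta (Sample 2): y = (13.4/2.1)(13.08 − 17.4) + 51.8 = 24.2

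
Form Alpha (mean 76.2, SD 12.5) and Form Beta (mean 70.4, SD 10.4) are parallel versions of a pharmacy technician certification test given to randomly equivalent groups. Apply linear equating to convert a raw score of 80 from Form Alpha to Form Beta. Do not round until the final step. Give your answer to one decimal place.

Linear equating: y = (SD_Y/SD_X)(x − M_X) + M_Y
y = (10.4/12.5)(80 − 76.2) + 70.4
y = 0.832000 × 3.8 + 70.4 = 3.1616 + 70.4 = 73.6

73.6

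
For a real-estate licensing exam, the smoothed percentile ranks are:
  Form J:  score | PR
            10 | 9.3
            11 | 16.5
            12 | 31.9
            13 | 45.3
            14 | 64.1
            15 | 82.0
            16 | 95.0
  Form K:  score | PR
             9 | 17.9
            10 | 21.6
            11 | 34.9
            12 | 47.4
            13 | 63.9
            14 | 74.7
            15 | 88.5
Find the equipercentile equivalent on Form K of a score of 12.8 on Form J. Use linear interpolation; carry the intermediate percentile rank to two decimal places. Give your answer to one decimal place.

PR of 12.8 on Form J: 31.9 + (12.8 − 12)/(13 − 12) × (45.3 − 31.9) = 42.62
On Form K, PR 42.62 falls between score 11 (PR 34.9) and 12 (PR 47.4).
Interpolate: 11 + (42.62 − 34.9)/(47.4 − 34.9) × (12 − 11) = 11.6

11.6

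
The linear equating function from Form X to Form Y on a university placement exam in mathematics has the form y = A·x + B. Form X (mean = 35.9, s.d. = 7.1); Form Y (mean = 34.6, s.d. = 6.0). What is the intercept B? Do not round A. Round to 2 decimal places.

4.26

A = SD_Y / SD_X = 6.0 / 7.1 = 0.845070
B = M_Y − A·M_X = 34.6 − 0.845070 × 35.9 = 4.26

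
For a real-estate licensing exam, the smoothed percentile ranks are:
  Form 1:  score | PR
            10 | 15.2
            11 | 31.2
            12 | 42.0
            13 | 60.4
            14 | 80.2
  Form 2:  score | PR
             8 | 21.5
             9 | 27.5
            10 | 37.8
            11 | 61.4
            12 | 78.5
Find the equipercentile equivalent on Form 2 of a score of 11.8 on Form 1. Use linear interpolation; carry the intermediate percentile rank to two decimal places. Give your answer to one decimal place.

10.1

PR of 11.8 on Form 1: 31.2 + (11.8 − 11)/(12 − 11) × (42.0 − 31.2) = 39.84
On Form 2, PR 39.84 falls between score 10 (PR 37.8) and 11 (PR 61.4).
Interpolate: 10 + (39.84 − 37.8)/(61.4 − 37.8) × (11 − 10) = 10.1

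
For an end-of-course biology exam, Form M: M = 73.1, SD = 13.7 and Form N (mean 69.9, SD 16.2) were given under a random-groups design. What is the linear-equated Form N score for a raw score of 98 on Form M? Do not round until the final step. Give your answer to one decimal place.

99.3

Linear equating: y = (SD_Y/SD_X)(x − M_X) + M_Y
y = (16.2/13.7)(98 − 73.1) + 69.9
y = 1.182482 × 24.9 + 69.9 = 29.4438 + 69.9 = 99.3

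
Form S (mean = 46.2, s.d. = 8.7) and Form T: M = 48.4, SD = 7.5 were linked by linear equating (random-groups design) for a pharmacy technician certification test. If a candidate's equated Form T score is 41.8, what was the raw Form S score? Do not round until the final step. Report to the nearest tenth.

38.5

Invert y = (SD_Y/SD_X)(x − M_X) + M_Y:
x = (SD_X/SD_Y)(y − M_Y) + M_X = (8.7/7.5)(41.8 − 48.4) + 46.2
x = 1.160000 × -6.600 + 46.2 = 38.5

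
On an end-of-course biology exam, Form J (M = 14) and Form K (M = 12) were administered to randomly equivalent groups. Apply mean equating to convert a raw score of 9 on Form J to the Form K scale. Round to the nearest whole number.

7

Mean equating: y = x + (M_Y − M_X) = 9 + (12 − 14) = 7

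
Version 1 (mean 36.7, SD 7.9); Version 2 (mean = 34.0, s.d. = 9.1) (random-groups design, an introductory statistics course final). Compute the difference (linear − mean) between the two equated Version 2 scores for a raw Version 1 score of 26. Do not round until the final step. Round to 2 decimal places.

Mean-equated: 26 + (34.0 − 36.7) = 23.30
Linear-equated: (9.1/7.9)(26 − 36.7) + 34.0 = 21.675
Difference = 21.675 − 23.30 = -1.63

-1.63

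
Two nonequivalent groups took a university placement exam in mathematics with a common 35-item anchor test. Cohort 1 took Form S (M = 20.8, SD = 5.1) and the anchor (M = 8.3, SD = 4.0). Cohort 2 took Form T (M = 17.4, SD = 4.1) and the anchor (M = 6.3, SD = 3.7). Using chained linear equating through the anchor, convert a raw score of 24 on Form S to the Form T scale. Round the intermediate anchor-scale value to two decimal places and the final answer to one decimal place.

22.4

Form S → anchor (Cohort 1): v = (4.0/5.1)(24 − 20.8) + 8.3 = 10.81
anchor → Form T (Cohort 2): y = (4.1/3.7)(10.81 − 6.3) + 17.4 = 22.4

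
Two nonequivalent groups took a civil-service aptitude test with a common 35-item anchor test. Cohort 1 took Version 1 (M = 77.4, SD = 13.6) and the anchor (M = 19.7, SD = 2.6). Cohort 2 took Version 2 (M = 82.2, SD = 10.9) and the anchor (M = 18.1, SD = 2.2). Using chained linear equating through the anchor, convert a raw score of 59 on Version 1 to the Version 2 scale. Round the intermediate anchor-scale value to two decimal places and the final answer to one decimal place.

72.7

Version 1 → anchor (Cohort 1): v = (2.6/13.6)(59 − 77.4) + 19.7 = 16.18
anchor → Version 2 (Cohort 2): y = (10.9/2.2)(16.18 − 18.1) + 82.2 = 72.7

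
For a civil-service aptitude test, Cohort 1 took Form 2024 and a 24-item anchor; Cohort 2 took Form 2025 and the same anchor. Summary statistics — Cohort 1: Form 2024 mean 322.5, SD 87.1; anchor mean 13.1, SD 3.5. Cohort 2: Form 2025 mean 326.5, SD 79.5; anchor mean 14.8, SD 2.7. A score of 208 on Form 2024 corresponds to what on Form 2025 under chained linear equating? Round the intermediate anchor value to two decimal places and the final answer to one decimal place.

141.0

Form 2024 → anchor (Cohort 1): v = (3.5/87.1)(208 − 322.5) + 13.1 = 8.50
anchor → Form 2025 (Cohort 2): y = (79.5/2.7)(8.50 − 14.8) + 326.5 = 141.0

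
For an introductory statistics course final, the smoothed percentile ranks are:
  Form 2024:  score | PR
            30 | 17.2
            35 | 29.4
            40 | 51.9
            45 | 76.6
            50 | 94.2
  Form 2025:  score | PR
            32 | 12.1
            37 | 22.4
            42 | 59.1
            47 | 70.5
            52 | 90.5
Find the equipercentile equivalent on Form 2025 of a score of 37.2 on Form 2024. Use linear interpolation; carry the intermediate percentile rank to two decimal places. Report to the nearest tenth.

39.3

PR of 37.2 on Form 2024: 29.4 + (37.2 − 35)/(40 − 35) × (51.9 − 29.4) = 39.30
On Form 2025, PR 39.30 falls between score 37 (PR 22.4) and 42 (PR 59.1).
Interpolate: 37 + (39.30 − 22.4)/(59.1 − 22.4) × (42 − 37) = 39.3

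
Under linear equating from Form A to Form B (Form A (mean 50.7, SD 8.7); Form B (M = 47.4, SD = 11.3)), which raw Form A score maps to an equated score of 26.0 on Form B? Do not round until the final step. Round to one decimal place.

Invert y = (SD_Y/SD_X)(x − M_X) + M_Y:
x = (SD_X/SD_Y)(y − M_Y) + M_X = (8.7/11.3)(26.0 − 47.4) + 50.7
x = 0.769912 × -21.400 + 50.7 = 34.2

34.2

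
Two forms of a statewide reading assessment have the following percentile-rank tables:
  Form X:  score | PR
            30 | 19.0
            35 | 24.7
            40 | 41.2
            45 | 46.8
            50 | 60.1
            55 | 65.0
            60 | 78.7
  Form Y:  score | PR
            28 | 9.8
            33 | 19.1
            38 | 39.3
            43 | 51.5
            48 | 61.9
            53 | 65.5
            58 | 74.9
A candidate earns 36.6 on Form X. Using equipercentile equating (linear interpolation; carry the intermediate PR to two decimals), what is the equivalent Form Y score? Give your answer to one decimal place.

PR of 36.6 on Form X: 24.7 + (36.6 − 35)/(40 − 35) × (41.2 − 24.7) = 29.98
On Form Y, PR 29.98 falls between score 33 (PR 19.1) and 38 (PR 39.3).
Interpolate: 33 + (29.98 − 19.1)/(39.3 − 19.1) × (38 − 33) = 35.7

35.7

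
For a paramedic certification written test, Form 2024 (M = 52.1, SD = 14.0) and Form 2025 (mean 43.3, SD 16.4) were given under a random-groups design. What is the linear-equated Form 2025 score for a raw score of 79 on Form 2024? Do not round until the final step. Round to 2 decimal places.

Linear equating: y = (SD_Y/SD_X)(x − M_X) + M_Y
y = (16.4/14.0)(79 − 52.1) + 43.3
y = 1.171429 × 26.9 + 43.3 = 31.5114 + 43.3 = 74.81

74.81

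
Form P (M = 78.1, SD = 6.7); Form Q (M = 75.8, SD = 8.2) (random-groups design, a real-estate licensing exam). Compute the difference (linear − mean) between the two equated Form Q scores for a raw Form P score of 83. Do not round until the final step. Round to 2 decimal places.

1.10

Mean-equated: 83 + (75.8 − 78.1) = 80.70
Linear-equated: (8.2/6.7)(83 − 78.1) + 75.8 = 81.797
Difference = 81.797 − 80.70 = 1.10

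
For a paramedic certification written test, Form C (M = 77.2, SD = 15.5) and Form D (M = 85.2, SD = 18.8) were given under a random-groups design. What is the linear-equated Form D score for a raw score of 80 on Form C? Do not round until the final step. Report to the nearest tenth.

88.6

Linear equating: y = (SD_Y/SD_X)(x − M_X) + M_Y
y = (18.8/15.5)(80 − 77.2) + 85.2
y = 1.212903 × 2.8 + 85.2 = 3.3961 + 85.2 = 88.6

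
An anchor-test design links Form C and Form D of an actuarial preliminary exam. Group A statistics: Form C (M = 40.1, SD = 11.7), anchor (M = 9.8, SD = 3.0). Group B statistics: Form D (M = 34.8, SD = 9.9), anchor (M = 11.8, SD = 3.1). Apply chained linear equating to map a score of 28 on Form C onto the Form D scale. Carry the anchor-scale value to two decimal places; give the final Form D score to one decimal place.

Form C → anchor (Group A): v = (3.0/11.7)(28 − 40.1) + 9.8 = 6.70
anchor → Form D (Group B): y = (9.9/3.1)(6.70 − 11.8) + 34.8 = 18.5

18.5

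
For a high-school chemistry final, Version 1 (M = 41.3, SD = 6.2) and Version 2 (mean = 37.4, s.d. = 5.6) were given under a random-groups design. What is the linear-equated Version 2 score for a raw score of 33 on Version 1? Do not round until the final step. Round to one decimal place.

29.9

Linear equating: y = (SD_Y/SD_X)(x − M_X) + M_Y
y = (5.6/6.2)(33 − 41.3) + 37.4
y = 0.903226 × -8.3 + 37.4 = -7.4968 + 37.4 = 29.9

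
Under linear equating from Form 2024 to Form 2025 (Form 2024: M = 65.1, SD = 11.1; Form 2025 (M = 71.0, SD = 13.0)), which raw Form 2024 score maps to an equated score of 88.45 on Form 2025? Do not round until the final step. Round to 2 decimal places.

Invert y = (SD_Y/SD_X)(x − M_X) + M_Y:
x = (SD_X/SD_Y)(y − M_Y) + M_X = (11.1/13.0)(88.45 − 71.0) + 65.1
x = 0.853846 × 17.450 + 65.1 = 80.00

80.00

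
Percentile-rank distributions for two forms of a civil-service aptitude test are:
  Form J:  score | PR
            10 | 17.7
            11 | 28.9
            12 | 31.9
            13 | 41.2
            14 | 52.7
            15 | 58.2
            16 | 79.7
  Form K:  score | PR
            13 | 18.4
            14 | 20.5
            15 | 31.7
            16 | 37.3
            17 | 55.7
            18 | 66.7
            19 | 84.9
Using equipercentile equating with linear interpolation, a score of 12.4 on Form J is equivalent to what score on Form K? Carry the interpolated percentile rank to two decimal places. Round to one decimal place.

PR of 12.4 on Form J: 31.9 + (12.4 − 12)/(13 − 12) × (41.2 − 31.9) = 35.62
On Form K, PR 35.62 falls between score 15 (PR 31.7) and 16 (PR 37.3).
Interpolate: 15 + (35.62 − 31.7)/(37.3 − 31.7) × (16 − 15) = 15.7

15.7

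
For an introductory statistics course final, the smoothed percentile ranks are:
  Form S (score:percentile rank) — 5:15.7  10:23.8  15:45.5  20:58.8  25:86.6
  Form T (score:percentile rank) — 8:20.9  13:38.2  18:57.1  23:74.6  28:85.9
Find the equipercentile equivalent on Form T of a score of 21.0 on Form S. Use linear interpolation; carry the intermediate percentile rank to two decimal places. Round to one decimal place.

20.1

PR of 21.0 on Form S: 58.8 + (21.0 − 20)/(25 − 20) × (86.6 − 58.8) = 64.36
On Form T, PR 64.36 falls between score 18 (PR 57.1) and 23 (PR 74.6).
Interpolate: 18 + (64.36 − 57.1)/(74.6 − 57.1) × (23 − 18) = 20.1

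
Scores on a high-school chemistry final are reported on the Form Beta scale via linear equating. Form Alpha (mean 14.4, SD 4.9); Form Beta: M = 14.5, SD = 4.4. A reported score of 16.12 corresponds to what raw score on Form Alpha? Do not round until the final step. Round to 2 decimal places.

16.20

Invert y = (SD_Y/SD_X)(x − M_X) + M_Y:
x = (SD_X/SD_Y)(y − M_Y) + M_X = (4.9/4.4)(16.12 − 14.5) + 14.4
x = 1.113636 × 1.620 + 14.4 = 16.20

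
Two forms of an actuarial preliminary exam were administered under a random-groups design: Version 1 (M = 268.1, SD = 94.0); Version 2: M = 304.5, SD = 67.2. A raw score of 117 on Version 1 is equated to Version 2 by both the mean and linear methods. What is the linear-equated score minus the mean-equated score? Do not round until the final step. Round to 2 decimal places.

Mean-equated: 117 + (304.5 − 268.1) = 153.40
Linear-equated: (67.2/94.0)(117 − 268.1) + 304.5 = 196.480
Difference = 196.480 − 153.40 = 43.08

43.08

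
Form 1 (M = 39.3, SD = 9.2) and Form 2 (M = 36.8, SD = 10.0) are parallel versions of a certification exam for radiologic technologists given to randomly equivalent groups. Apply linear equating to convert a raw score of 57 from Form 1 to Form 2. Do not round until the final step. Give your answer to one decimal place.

Linear equating: y = (SD_Y/SD_X)(x − M_X) + M_Y
y = (10.0/9.2)(57 − 39.3) + 36.8
y = 1.086957 × 17.7 + 36.8 = 19.2391 + 36.8 = 56.0

56.0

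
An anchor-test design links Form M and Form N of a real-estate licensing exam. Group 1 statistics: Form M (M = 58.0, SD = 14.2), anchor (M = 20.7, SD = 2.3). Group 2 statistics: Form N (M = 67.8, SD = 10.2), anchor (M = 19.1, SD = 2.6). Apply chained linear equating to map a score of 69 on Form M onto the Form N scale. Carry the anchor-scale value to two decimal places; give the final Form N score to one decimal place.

81.1

Form M → anchor (Group 1): v = (2.3/14.2)(69 − 58.0) + 20.7 = 22.48
anchor → Form N (Group 2): y = (10.2/2.6)(22.48 − 19.1) + 67.8 = 81.1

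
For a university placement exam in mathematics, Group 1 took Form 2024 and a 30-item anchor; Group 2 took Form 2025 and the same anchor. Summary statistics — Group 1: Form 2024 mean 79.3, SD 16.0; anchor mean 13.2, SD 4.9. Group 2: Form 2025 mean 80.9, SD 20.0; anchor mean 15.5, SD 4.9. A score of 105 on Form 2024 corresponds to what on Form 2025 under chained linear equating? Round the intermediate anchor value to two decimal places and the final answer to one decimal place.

Form 2024 → anchor (Group 1): v = (4.9/16.0)(105 − 79.3) + 13.2 = 21.07
anchor → Form 2025 (Group 2): y = (20.0/4.9)(21.07 − 15.5) + 80.9 = 103.6

103.6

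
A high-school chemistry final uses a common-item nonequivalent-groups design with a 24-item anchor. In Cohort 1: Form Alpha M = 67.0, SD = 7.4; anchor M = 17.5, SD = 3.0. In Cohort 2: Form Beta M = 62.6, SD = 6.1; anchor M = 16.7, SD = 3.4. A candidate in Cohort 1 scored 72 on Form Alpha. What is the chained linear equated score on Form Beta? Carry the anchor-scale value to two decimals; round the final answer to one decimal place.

Form Alpha → anchor (Cohort 1): v = (3.0/7.4)(72 − 67.0) + 17.5 = 19.53
anchor → Form Beta (Cohort 2): y = (6.1/3.4)(19.53 − 16.7) + 62.6 = 67.7

67.7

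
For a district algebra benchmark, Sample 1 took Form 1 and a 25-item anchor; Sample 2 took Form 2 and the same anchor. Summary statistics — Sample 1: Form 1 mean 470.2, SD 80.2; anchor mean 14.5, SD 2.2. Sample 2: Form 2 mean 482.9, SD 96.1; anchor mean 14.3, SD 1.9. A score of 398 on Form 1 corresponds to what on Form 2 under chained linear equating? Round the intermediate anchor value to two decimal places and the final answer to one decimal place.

Form 1 → anchor (Sample 1): v = (2.2/80.2)(398 − 470.2) + 14.5 = 12.52
anchor → Form 2 (Sample 2): y = (96.1/1.9)(12.52 − 14.3) + 482.9 = 392.9

392.9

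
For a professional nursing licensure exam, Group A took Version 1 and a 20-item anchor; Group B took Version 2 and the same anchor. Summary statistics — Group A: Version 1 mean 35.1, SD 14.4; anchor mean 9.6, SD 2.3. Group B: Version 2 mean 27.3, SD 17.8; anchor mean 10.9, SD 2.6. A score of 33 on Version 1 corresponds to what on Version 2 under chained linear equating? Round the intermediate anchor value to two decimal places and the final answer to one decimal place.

16.1

Version 1 → anchor (Group A): v = (2.3/14.4)(33 − 35.1) + 9.6 = 9.26
anchor → Version 2 (Group B): y = (17.8/2.6)(9.26 − 10.9) + 27.3 = 16.1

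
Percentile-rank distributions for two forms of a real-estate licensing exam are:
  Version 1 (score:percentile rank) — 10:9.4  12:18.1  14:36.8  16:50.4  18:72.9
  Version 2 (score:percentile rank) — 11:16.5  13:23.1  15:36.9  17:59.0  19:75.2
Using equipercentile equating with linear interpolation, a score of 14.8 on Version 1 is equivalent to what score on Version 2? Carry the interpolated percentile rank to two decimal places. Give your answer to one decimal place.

15.5

PR of 14.8 on Version 1: 36.8 + (14.8 − 14)/(16 − 14) × (50.4 − 36.8) = 42.24
On Version 2, PR 42.24 falls between score 15 (PR 36.9) and 17 (PR 59.0).
Interpolate: 15 + (42.24 − 36.9)/(59.0 − 36.9) × (17 − 15) = 15.5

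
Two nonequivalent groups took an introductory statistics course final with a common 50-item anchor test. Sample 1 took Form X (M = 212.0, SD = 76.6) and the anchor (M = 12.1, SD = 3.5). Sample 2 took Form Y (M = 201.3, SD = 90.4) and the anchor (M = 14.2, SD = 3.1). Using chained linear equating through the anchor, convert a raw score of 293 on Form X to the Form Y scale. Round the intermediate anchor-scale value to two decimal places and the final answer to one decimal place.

248.0

Form X → anchor (Sample 1): v = (3.5/76.6)(293 − 212.0) + 12.1 = 15.80
anchor → Form Y (Sample 2): y = (90.4/3.1)(15.80 − 14.2) + 201.3 = 248.0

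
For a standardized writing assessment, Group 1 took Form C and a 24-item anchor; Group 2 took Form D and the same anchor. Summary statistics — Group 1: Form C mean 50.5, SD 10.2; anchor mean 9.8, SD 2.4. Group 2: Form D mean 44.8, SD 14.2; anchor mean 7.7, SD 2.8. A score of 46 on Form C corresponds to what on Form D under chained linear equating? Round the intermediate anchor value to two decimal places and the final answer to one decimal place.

Form C → anchor (Group 1): v = (2.4/10.2)(46 − 50.5) + 9.8 = 8.74
anchor → Form D (Group 2): y = (14.2/2.8)(8.74 − 7.7) + 44.8 = 50.1

50.1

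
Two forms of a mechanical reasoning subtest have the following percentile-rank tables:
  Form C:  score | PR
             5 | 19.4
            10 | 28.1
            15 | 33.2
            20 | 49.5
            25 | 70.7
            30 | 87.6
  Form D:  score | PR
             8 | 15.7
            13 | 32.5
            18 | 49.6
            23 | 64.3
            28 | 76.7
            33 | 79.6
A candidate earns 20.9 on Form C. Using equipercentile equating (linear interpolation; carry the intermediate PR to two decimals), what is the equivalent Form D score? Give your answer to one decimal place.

19.3

PR of 20.9 on Form C: 49.5 + (20.9 − 20)/(25 − 20) × (70.7 − 49.5) = 53.32
On Form D, PR 53.32 falls between score 18 (PR 49.6) and 23 (PR 64.3).
Interpolate: 18 + (53.32 − 49.6)/(64.3 − 49.6) × (23 − 18) = 19.3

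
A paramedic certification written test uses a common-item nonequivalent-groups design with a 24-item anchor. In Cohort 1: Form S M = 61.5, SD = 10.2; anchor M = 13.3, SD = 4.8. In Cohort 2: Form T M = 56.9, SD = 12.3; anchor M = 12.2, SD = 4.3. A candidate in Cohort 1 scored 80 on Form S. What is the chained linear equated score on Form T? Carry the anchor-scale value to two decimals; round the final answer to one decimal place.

85.0

Form S → anchor (Cohort 1): v = (4.8/10.2)(80 − 61.5) + 13.3 = 22.01
anchor → Form T (Cohort 2): y = (12.3/4.3)(22.01 − 12.2) + 56.9 = 85.0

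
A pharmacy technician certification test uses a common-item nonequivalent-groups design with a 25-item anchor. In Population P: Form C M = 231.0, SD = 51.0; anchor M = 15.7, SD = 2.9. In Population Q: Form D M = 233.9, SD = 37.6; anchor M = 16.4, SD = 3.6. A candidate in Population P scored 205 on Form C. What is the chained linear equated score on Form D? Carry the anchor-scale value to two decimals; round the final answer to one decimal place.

211.1

Form C → anchor (Population P): v = (2.9/51.0)(205 − 231.0) + 15.7 = 14.22
anchor → Form D (Population Q): y = (37.6/3.6)(14.22 − 16.4) + 233.9 = 211.1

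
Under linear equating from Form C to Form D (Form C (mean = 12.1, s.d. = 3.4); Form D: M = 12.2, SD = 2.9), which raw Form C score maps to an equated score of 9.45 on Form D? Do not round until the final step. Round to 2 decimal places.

8.88

Invert y = (SD_Y/SD_X)(x − M_X) + M_Y:
x = (SD_X/SD_Y)(y − M_Y) + M_X = (3.4/2.9)(9.45 − 12.2) + 12.1
x = 1.172414 × -2.750 + 12.1 = 8.88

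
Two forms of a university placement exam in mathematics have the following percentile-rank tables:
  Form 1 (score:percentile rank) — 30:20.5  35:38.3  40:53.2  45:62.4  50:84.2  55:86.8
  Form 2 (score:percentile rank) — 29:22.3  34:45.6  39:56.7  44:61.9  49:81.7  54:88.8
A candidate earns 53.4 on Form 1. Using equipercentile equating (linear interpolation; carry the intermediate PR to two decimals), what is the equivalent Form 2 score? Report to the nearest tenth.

52.0

PR of 53.4 on Form 1: 84.2 + (53.4 − 50)/(55 − 50) × (86.8 − 84.2) = 85.97
On Form 2, PR 85.97 falls between score 49 (PR 81.7) and 54 (PR 88.8).
Interpolate: 49 + (85.97 − 81.7)/(88.8 − 81.7) × (54 − 49) = 52.0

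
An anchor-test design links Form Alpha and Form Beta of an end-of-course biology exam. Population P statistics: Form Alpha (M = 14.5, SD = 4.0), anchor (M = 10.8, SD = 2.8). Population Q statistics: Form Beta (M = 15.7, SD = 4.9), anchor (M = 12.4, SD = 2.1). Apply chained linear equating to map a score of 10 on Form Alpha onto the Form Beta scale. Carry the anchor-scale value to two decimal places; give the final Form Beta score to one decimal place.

Form Alpha → anchor (Population P): v = (2.8/4.0)(10 − 14.5) + 10.8 = 7.65
anchor → Form Beta (Population Q): y = (4.9/2.1)(7.65 − 12.4) + 15.7 = 4.6

4.6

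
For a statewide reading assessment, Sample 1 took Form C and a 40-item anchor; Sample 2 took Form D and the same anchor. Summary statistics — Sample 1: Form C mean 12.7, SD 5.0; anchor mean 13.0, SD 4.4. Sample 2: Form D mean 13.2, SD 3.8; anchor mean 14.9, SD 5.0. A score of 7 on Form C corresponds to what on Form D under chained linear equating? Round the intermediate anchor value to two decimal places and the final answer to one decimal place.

7.9

Form C → anchor (Sample 1): v = (4.4/5.0)(7 − 12.7) + 13.0 = 7.98
anchor → Form D (Sample 2): y = (3.8/5.0)(7.98 − 14.9) + 13.2 = 7.9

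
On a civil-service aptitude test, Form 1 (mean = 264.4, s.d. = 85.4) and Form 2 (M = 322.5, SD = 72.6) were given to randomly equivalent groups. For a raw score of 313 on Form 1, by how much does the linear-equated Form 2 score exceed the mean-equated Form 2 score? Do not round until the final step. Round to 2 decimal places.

Mean-equated: 313 + (322.5 − 264.4) = 371.10
Linear-equated: (72.6/85.4)(313 − 264.4) + 322.5 = 363.816
Difference = 363.816 − 371.10 = -7.28

-7.28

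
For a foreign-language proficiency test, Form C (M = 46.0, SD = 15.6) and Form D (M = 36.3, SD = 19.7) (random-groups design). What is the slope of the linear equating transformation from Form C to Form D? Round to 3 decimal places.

1.263

A = SD_Y / SD_X = 19.7 / 15.6 = 1.263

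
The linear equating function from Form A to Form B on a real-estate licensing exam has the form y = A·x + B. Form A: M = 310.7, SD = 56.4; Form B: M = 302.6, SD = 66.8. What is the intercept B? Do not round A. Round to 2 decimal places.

-65.39

A = SD_Y / SD_X = 66.8 / 56.4 = 1.184397
B = M_Y − A·M_X = 302.6 − 1.184397 × 310.7 = -65.39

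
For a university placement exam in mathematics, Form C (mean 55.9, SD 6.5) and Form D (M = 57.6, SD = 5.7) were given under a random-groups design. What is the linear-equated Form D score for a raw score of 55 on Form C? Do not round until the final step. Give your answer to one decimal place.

56.8

Linear equating: y = (SD_Y/SD_X)(x − M_X) + M_Y
y = (5.7/6.5)(55 − 55.9) + 57.6
y = 0.876923 × -0.9 + 57.6 = -0.7892 + 57.6 = 56.8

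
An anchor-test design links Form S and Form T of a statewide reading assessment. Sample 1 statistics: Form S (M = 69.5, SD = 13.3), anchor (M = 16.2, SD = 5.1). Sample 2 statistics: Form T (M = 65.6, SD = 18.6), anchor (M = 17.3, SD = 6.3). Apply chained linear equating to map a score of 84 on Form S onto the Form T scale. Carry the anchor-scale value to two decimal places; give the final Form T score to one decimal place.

Form S → anchor (Sample 1): v = (5.1/13.3)(84 − 69.5) + 16.2 = 21.76
anchor → Form T (Sample 2): y = (18.6/6.3)(21.76 − 17.3) + 65.6 = 78.8

78.8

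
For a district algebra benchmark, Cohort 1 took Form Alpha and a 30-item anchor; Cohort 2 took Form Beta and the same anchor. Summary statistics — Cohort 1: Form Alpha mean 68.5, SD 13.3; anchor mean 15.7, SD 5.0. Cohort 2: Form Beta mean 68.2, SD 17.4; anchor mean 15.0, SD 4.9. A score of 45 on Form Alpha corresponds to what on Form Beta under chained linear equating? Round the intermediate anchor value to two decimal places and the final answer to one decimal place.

39.3

Form Alpha → anchor (Cohort 1): v = (5.0/13.3)(45 − 68.5) + 15.7 = 6.87
anchor → Form Beta (Cohort 2): y = (17.4/4.9)(6.87 − 15.0) + 68.2 = 39.3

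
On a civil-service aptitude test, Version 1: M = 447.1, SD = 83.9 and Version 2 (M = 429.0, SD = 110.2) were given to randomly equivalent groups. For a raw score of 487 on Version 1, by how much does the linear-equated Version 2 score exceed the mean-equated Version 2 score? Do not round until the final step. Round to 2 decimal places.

Mean-equated: 487 + (429.0 − 447.1) = 468.90
Linear-equated: (110.2/83.9)(487 − 447.1) + 429.0 = 481.407
Difference = 481.407 − 468.90 = 12.51

12.51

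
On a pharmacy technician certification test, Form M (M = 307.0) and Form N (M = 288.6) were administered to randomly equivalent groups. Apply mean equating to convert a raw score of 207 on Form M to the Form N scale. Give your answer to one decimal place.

188.6

Mean equating: y = x + (M_Y − M_X) = 207 + (288.6 − 307.0) = 188.6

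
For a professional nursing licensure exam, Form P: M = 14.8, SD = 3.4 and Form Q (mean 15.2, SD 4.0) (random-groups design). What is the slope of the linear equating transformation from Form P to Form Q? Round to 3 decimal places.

1.176

A = SD_Y / SD_X = 4.0 / 3.4 = 1.176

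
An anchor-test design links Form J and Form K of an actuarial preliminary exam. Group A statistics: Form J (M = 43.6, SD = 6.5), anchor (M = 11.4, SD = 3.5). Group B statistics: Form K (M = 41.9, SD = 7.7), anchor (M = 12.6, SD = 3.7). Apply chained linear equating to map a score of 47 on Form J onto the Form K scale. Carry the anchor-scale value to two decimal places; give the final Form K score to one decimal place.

43.2

Form J → anchor (Group A): v = (3.5/6.5)(47 − 43.6) + 11.4 = 13.23
anchor → Form K (Group B): y = (7.7/3.7)(13.23 − 12.6) + 41.9 = 43.2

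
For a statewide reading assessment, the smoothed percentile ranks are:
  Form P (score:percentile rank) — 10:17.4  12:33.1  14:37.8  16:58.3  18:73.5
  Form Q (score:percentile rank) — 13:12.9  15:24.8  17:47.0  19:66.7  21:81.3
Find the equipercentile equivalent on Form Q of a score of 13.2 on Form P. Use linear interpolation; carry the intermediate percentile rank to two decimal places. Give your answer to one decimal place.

PR of 13.2 on Form P: 33.1 + (13.2 − 12)/(14 − 12) × (37.8 − 33.1) = 35.92
On Form Q, PR 35.92 falls between score 15 (PR 24.8) and 17 (PR 47.0).
Interpolate: 15 + (35.92 − 24.8)/(47.0 − 24.8) × (17 − 15) = 16.0

16.0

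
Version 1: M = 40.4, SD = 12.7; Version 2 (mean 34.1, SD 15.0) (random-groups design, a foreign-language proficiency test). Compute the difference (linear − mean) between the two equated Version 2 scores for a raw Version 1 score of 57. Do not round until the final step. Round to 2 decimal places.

Mean-equated: 57 + (34.1 − 40.4) = 50.70
Linear-equated: (15.0/12.7)(57 − 40.4) + 34.1 = 53.706
Difference = 53.706 − 50.70 = 3.01

3.01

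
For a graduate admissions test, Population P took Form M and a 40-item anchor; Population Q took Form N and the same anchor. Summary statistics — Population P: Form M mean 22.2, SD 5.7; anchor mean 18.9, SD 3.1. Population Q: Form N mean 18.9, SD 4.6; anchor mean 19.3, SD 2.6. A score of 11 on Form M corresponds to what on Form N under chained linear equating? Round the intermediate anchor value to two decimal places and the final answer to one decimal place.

Form M → anchor (Population P): v = (3.1/5.7)(11 − 22.2) + 18.9 = 12.81
anchor → Form N (Population Q): y = (4.6/2.6)(12.81 − 19.3) + 18.9 = 7.4

7.4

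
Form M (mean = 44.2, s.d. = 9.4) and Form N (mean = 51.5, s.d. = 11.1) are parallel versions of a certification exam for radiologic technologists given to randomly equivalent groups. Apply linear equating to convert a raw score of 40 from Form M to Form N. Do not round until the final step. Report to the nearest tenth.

46.5

Linear equating: y = (SD_Y/SD_X)(x − M_X) + M_Y
y = (11.1/9.4)(40 − 44.2) + 51.5
y = 1.180851 × -4.2 + 51.5 = -4.9596 + 51.5 = 46.5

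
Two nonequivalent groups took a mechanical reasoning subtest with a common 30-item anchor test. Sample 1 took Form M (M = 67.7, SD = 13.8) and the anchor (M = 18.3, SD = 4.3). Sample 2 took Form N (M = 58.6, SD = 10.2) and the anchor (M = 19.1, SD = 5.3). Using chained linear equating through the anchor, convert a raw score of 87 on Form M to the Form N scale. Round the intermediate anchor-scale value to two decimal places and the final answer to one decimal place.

Form M → anchor (Sample 1): v = (4.3/13.8)(87 − 67.7) + 18.3 = 24.31
anchor → Form N (Sample 2): y = (10.2/5.3)(24.31 − 19.1) + 58.6 = 68.6

68.6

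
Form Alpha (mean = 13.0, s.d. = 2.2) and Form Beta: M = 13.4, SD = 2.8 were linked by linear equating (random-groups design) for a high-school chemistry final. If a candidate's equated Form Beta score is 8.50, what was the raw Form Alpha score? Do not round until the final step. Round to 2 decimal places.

Invert y = (SD_Y/SD_X)(x − M_X) + M_Y:
x = (SD_X/SD_Y)(y − M_Y) + M_X = (2.2/2.8)(8.50 − 13.4) + 13.0
x = 0.785714 × -4.900 + 13.0 = 9.15

9.15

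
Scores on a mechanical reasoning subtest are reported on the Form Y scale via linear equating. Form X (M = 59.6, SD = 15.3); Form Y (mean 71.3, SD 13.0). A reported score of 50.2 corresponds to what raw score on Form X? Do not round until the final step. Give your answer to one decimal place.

34.8

Invert y = (SD_Y/SD_X)(x − M_X) + M_Y:
x = (SD_X/SD_Y)(y − M_Y) + M_X = (15.3/13.0)(50.2 − 71.3) + 59.6
x = 1.176923 × -21.100 + 59.6 = 34.8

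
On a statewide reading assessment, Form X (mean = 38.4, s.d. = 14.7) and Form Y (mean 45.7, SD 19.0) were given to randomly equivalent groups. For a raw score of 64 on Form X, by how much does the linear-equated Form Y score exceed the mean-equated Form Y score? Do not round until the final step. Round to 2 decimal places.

Mean-equated: 64 + (45.7 − 38.4) = 71.30
Linear-equated: (19.0/14.7)(64 − 38.4) + 45.7 = 78.788
Difference = 78.788 − 71.30 = 7.49

7.49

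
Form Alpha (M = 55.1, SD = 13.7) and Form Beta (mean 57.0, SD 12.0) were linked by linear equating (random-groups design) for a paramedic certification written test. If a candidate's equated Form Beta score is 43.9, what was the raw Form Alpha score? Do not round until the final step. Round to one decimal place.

Invert y = (SD_Y/SD_X)(x − M_X) + M_Y:
x = (SD_X/SD_Y)(y − M_Y) + M_X = (13.7/12.0)(43.9 − 57.0) + 55.1
x = 1.141667 × -13.100 + 55.1 = 40.1

40.1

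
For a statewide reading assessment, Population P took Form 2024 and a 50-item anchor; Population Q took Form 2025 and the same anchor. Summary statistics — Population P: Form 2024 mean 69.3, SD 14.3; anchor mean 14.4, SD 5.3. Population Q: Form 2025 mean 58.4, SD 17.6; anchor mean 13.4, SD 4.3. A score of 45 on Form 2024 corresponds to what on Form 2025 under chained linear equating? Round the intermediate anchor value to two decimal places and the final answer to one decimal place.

25.6

Form 2024 → anchor (Population P): v = (5.3/14.3)(45 − 69.3) + 14.4 = 5.39
anchor → Form 2025 (Population Q): y = (17.6/4.3)(5.39 − 13.4) + 58.4 = 25.6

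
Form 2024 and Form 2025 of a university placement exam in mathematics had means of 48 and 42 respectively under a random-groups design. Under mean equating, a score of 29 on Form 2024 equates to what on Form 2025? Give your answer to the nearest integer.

Mean equating: y = x + (M_Y − M_X) = 29 + (42 − 48) = 23

23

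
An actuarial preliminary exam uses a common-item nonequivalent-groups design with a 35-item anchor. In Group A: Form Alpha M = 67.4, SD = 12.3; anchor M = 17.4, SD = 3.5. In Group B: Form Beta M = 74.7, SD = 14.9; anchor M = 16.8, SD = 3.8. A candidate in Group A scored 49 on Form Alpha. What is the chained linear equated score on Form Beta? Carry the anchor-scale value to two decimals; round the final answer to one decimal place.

56.5

Form Alpha → anchor (Group A): v = (3.5/12.3)(49 − 67.4) + 17.4 = 12.16
anchor → Form Beta (Group B): y = (14.9/3.8)(12.16 − 16.8) + 74.7 = 56.5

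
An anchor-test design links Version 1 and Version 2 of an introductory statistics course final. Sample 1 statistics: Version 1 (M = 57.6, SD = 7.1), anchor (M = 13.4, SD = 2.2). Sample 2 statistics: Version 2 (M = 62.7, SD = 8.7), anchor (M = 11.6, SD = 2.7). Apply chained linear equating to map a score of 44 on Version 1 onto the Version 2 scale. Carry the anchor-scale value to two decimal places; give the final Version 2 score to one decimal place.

Version 1 → anchor (Sample 1): v = (2.2/7.1)(44 − 57.6) + 13.4 = 9.19
anchor → Version 2 (Sample 2): y = (8.7/2.7)(9.19 − 11.6) + 62.7 = 54.9

54.9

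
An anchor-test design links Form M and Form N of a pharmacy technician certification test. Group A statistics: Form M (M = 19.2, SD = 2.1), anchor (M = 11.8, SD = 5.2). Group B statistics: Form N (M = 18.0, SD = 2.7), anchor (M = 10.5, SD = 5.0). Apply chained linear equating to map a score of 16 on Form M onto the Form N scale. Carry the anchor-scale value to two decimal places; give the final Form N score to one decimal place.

14.4

Form M → anchor (Group A): v = (5.2/2.1)(16 − 19.2) + 11.8 = 3.88
anchor → Form N (Group B): y = (2.7/5.0)(3.88 − 10.5) + 18.0 = 14.4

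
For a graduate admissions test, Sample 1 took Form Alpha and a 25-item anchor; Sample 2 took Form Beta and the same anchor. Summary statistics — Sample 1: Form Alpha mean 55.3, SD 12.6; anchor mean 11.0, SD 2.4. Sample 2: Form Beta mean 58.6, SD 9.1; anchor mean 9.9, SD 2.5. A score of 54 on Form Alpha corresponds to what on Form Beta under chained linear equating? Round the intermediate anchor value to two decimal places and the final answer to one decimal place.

61.7

Form Alpha → anchor (Sample 1): v = (2.4/12.6)(54 − 55.3) + 11.0 = 10.75
anchor → Form Beta (Sample 2): y = (9.1/2.5)(10.75 − 9.9) + 58.6 = 61.7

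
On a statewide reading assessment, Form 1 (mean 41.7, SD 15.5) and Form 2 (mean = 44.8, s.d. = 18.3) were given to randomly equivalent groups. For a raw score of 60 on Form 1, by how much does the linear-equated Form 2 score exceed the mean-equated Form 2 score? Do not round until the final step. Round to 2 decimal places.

Mean-equated: 60 + (44.8 − 41.7) = 63.10
Linear-equated: (18.3/15.5)(60 − 41.7) + 44.8 = 66.406
Difference = 66.406 − 63.10 = 3.31

3.31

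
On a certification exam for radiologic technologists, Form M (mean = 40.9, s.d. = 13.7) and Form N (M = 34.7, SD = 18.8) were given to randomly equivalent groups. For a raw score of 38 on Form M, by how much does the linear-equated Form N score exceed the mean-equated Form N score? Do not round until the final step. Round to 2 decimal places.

-1.08

Mean-equated: 38 + (34.7 − 40.9) = 31.80
Linear-equated: (18.8/13.7)(38 − 40.9) + 34.7 = 30.720
Difference = 30.720 − 31.80 = -1.08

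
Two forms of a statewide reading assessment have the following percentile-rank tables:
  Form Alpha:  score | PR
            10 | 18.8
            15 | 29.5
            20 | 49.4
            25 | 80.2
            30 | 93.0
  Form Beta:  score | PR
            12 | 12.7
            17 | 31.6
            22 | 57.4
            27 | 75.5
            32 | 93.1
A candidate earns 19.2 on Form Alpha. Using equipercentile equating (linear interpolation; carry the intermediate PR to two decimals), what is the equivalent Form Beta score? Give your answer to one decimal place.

19.8

PR of 19.2 on Form Alpha: 29.5 + (19.2 − 15)/(20 − 15) × (49.4 − 29.5) = 46.22
On Form Beta, PR 46.22 falls between score 17 (PR 31.6) and 22 (PR 57.4).
Interpolate: 17 + (46.22 − 31.6)/(57.4 − 31.6) × (22 − 17) = 19.8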